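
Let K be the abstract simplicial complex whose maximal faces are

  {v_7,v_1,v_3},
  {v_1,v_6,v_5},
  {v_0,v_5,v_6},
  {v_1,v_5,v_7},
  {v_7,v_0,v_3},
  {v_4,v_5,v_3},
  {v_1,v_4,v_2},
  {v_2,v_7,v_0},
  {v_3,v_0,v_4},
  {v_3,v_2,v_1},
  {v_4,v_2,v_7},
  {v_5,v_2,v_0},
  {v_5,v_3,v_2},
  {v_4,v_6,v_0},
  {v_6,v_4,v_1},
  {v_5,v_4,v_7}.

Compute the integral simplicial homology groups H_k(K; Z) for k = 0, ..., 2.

H_0 = Z,  H_1 = Z^2,  H_2 = Z.

Order the vertices as v_0 < v_1 < v_2 < v_3 < v_4 < v_5 < v_6 < v_7. Listing each simplex with vertices in this order, K has dimension 2 with simplices:

  0-simplices (8): [v_0], [v_1], [v_2], [v_3], [v_4], [v_5], [v_6], [v_7]
  1-simplices (24): (24 of them)
  2-simplices (16): (16 of them)

so the chain groups are C_0 ≅ Z^8, C_1 ≅ Z^24, C_2 ≅ Z^16.

∂_1: C_1 → C_0 maps an edge to its endpoints' difference, ∂[p,q] = q − p.
The resulting 8×24 matrix has rank 7, and its Smith normal form has invariant factors (1,1,1,1,1,1,1).

Boundary ∂_2: C_2 → C_1 acts by ∂[p,q,r] = [q,r] − [p,r] + [p,q]. For instance
  ∂[v_2,v_3,v_5] = [v_3,v_5] − [v_2,v_5] + [v_2,v_3],
  ∂[v_2,v_4,v_7] = [v_4,v_7] − [v_2,v_7] + [v_2,v_4].
This gives a 24×16 integer matrix of rank 15; reducing to Smith normal form yields diagonal entries (1,1,1,1,1,1,1,1,1,1,1,1,1,1,1).

Now H_k = ker ∂_k / im ∂_{k+1}, so:

  H_0: rank C_0 − rank ∂_1 = 8 − 7 = 1, and the invariant factors of ∂_1 are all 1, so H_0 ≅ Z.
  H_1: rank ker ∂_1 − rank ∂_2 = (24 − 7) − 15 = 2, and the invariant factors of ∂_2 are all 1, so H_1 ≅ Z^2.
  H_2: rank ker ∂_2 − rank ∂_3 = (16 − 15) − 0 = 1, and there is no ∂_3, so H_2 ≅ Z.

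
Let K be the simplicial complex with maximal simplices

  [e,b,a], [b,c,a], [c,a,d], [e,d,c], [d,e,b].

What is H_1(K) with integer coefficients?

Fix the vertex order a < b < c < d < e and write every simplex with vertices in increasing order. Then dim K = 2 and the simplices of K are:

  0-simplices (5): a, b, c, d, e
  1-simplices (10): ab, ac, ad, ae, bc, bd, be, cd, ce, de
  2-simplices (5): abc, abe, acd, bde, cde

so the chain groups are C_0 ≅ Z^5, C_1 ≅ Z^10, C_2 ≅ Z^5.

The boundary map ∂_1: C_1 → C_0 maps an edge to its endpoints' difference, ∂[p,q] = q − p. For instance
  ∂de = e − d.
This gives a 5×10 integer matrix of rank 4; reducing to Smith normal form yields diagonal entries (1,1,1,1).

∂_2: C_2 → C_1 acts by ∂[p,q,r] = [q,r] − [p,r] + [p,q]. For instance
  ∂bde = de − be + bd,
  ∂abc = bc − ac + ab.
This gives a 10×5 integer matrix of rank 5; reducing to Smith normal form yields diagonal entries (1,1,1,1,1).

Reading off H_k = ker ∂_k / im ∂_{k+1}:

  H_1: rank ker ∂_1 − rank ∂_2 = (10 − 4) − 5 = 1, and the invariant factors of ∂_2 are all 1, so H_1 = Z.

H_1 = Z.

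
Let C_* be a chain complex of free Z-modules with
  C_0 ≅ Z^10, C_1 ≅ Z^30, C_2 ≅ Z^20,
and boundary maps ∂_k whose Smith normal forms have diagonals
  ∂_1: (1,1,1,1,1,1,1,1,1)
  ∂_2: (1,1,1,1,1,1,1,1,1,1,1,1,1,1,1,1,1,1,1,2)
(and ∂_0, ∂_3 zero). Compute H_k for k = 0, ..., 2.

H_0: b_0 = 10 − 0 − 9 = 1; torsion from ∂_1 factors > 1: none. So H_0 ≅ Z.
H_1: b_1 = 30 − 9 − 20 = 1; torsion from ∂_2 factors > 1: [2]. So H_1 ≅ Z × Z/2.
H_2: b_2 = 20 − 20 − 0 = 0; torsion from ∂_3 factors > 1: none. So H_2 ≅ 0.

H_0 ≅ Z,  H_1 ≅ Z × Z/2,  H_2 = 0.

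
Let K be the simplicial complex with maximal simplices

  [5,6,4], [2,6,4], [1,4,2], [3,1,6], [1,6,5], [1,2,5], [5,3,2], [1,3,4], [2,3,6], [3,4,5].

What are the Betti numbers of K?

b_0 = 1, b_1 = 0, b_2 = 0.

Order the vertices as 1 < 2 < 3 < 4 < 5 < 6. Listing each simplex with vertices in this order, K has dimension 2 with simplices:

  0-simplices (6): [1], [2], [3], [4], [5], [6]
  1-simplices (15): [1,2], [1,3], [1,4], [1,5], [1,6], [2,3], [2,4], [2,5], [2,6], [3,4], [3,5], [3,6], [4,5], [4,6], [5,6]
  2-simplices (10): [1,2,4], [1,2,5], [1,3,4], [1,3,6], [1,5,6], [2,3,5], [2,3,6], [2,4,6], [3,4,5], [4,5,6]

so the chain groups are C_0 ≅ Z^6, C_1 ≅ Z^15, C_2 ≅ Z^10.

The boundary map ∂_1: C_1 → C_0 is given by ∂[p,q] = [q] − [p].
This gives a 6×15 integer matrix of rank 5; reducing to Smith normal form yields diagonal entries (1,1,1,1,1).

Boundary ∂_2: C_2 → C_1 maps a triangle to the signed sum of its edges. For instance
  ∂[2,4,6] = [4,6] − [2,6] + [2,4],
  ∂[1,2,4] = [2,4] − [1,4] + [1,2].
The resulting 15×10 matrix has rank 10, and its Smith normal form has invariant factors (1,1,1,1,1,1,1,1,1,2).

Reading off H_k = ker ∂_k / im ∂_{k+1}:

  H_0: rank C_0 − rank ∂_1 = 6 − 5 = 1, and the invariant factors of ∂_1 are all 1, so H_0 = Z.
  H_1: rank ker ∂_1 − rank ∂_2 = (15 − 5) − 10 = 0, and ∂_2 has invariant factor 2 > 1, so H_1 = Z/2Z.
  H_2: rank ker ∂_2 − rank ∂_3 = (10 − 10) − 0 = 0, and there is no ∂_3, so H_2 = 0.

(K is a triangulation of the real projective plane RP^2.)

Hence the Betti numbers are b_0 = 1, b_1 = 0, b_2 = 0.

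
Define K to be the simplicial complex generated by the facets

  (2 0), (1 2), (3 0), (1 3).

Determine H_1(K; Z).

H_1 = Z.

Order the vertices as 0 < 1 < 2 < 3. Listing each simplex with vertices in this order, K has dimension 1 with simplices:

  0-simplices (4): [0], [1], [2], [3]
  1-simplices (4): [0,2], [0,3], [1,2], [1,3]

Hence C_0 ≅ Z^4, C_1 ≅ Z^4.

∂_1: C_1 → C_0 is given by ∂[p,q] = [q] − [p].
As a 4×4 matrix over Z this has rank 3, with invariant factors (1,1,1).

Computing H_k = (kernel of ∂_k) / (image of ∂_{k+1}):

  H_1: rank ker ∂_1 − rank ∂_2 = (4 − 3) − 0 = 1, and there is no ∂_2, so H_1 = Z.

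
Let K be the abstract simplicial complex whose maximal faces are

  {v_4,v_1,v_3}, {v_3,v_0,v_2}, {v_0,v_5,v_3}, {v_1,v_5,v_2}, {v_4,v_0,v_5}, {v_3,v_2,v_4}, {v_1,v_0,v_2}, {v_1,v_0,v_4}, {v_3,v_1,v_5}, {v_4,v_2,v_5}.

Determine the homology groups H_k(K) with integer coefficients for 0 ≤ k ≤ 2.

We work with the vertex ordering v_0 < v_1 < v_2 < v_3 < v_4 < v_5. The simplices of K, each written with vertices in increasing order, are:

  0-simplices (6): [v_0], [v_1], [v_2], [v_3], [v_4], [v_5]
  1-simplices (15): (15 of them)
  2-simplices (10): [v_0,v_1,v_2], [v_0,v_1,v_4], [v_0,v_2,v_3], [v_0,v_3,v_5], [v_0,v_4,v_5], [v_1,v_2,v_5], [v_1,v_3,v_4], [v_1,v_3,v_5], [v_2,v_3,v_4], [v_2,v_4,v_5]

Hence C_0 ≅ Z^6, C_1 ≅ Z^15, C_2 ≅ Z^10.

Boundary ∂_1: C_1 → C_0 maps an edge to its endpoints' difference, ∂[p,q] = q − p.
This gives a 6×15 integer matrix of rank 5; reducing to Smith normal form yields diagonal entries (1,1,1,1,1).

Boundary ∂_2: C_2 → C_1 sends each 2-simplex [p,q,r] to [q,r] − [p,r] + [p,q]. For instance
  ∂[v_1,v_2,v_5] = [v_2,v_5] − [v_1,v_5] + [v_1,v_2],
  ∂[v_2,v_4,v_5] = [v_4,v_5] − [v_2,v_5] + [v_2,v_4].
This gives a 15×10 integer matrix of rank 10; reducing to Smith normal form yields diagonal entries (1,1,1,1,1,1,1,1,1,2).

Now H_k = ker ∂_k / im ∂_{k+1}, so:

  H_0: rank C_0 − rank ∂_1 = 6 − 5 = 1, and the invariant factors of ∂_1 are all 1, so H_0 = Z.
  H_1: rank ker ∂_1 − rank ∂_2 = (15 − 5) − 10 = 0, and ∂_2 has invariant factor 2 > 1, so H_1 = Z/2.
  H_2: rank ker ∂_2 − rank ∂_3 = (10 − 10) − 0 = 0, and there is no ∂_3, so H_2 = 0.

As a check, the Euler characteristic is 6 − 15 + 10 = 1, which agrees with 1 − 0 + 0 = 1.

H_0 ≅ Z,  H_1 ≅ Z/2,  H_2 = 0.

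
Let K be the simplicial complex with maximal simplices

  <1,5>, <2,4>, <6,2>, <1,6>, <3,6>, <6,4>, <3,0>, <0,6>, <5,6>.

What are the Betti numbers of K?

b_0 = 1, b_1 = 3.

We work with the vertex ordering 0 < 1 < 2 < 3 < 4 < 5 < 6. The simplices of K, each written with vertices in increasing order, are:

  0-simplices (7): [0], [1], [2], [3], [4], [5], [6]
  1-simplices (9): [0,3], [0,6], [1,5], [1,6], [2,4], [2,6], [3,6], [4,6], [5,6]

so the chain groups are C_0 ≅ Z^7, C_1 ≅ Z^9.

The boundary map ∂_1: C_1 → C_0 sends each edge [p,q] (with p < q) to q − p. For instance
  ∂[3,6] = [6] − [3].
This gives a 7×9 integer matrix of rank 6; reducing to Smith normal form yields diagonal entries (1,1,1,1,1,1).

Computing H_k = (kernel of ∂_k) / (image of ∂_{k+1}):

  H_0: rank C_0 − rank ∂_1 = 7 − 6 = 1, and the invariant factors of ∂_1 are all 1, so H_0 = Z.
  H_1: rank ker ∂_1 − rank ∂_2 = (9 − 6) − 0 = 3, and there is no ∂_2, so H_1 = Z^3.

As a check, the Euler characteristic is 7 − 9 = -2, which agrees with 1 − 3 = -2.

Hence the Betti numbers are b_0 = 1, b_1 = 3.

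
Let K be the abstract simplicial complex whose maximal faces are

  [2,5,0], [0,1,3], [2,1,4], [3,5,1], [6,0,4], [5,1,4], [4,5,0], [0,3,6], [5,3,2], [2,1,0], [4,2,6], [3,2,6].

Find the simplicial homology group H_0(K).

We work with the vertex ordering 0 < 1 < 2 < 3 < 4 < 5 < 6. The simplices of K, each written with vertices in increasing order, are:

  0-simplices (7): [0], [1], [2], [3], [4], [5], [6]
  1-simplices (18): [0,1], [0,2], [0,3], [0,4], [0,5], [0,6], [1,2], [1,3], [1,4], [1,5], [2,3], [2,4], [2,5], [2,6], [3,5], [3,6], [4,5], [4,6]
  2-simplices (12): [0,1,2], [0,1,3], [0,2,5], [0,3,6], [0,4,5], [0,4,6], [1,2,4], [1,3,5], [1,4,5], [2,3,5], [2,3,6], [2,4,6]

so the chain groups are C_0 ≅ Z^7, C_1 ≅ Z^18, C_2 ≅ Z^12.

Boundary ∂_1: C_1 → C_0 maps an edge to its endpoints' difference, ∂[p,q] = q − p.
As a 7×18 matrix over Z this has rank 6, with invariant factors (1,1,1,1,1,1).

Boundary ∂_2: C_2 → C_1 maps a triangle to the signed sum of its edges. For instance
  ∂[2,3,5] = [3,5] − [2,5] + [2,3],
  ∂[0,1,3] = [1,3] − [0,3] + [0,1].
As a 18×12 matrix over Z this has rank 12, with invariant factors (1,1,1,1,1,1,1,1,1,1,1,2).

Reading off H_k = ker ∂_k / im ∂_{k+1}:

  H_0: rank C_0 − rank ∂_1 = 7 − 6 = 1, and the invariant factors of ∂_1 are all 1, so H_0 = Z.

H_0 ≅ Z.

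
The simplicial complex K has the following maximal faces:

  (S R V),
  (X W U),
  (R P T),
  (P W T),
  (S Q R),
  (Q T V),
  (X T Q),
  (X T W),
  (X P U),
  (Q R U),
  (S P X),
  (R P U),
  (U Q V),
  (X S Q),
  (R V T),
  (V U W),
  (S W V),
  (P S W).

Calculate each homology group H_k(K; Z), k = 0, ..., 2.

H_0 = Z,  H_1 = Z ⊕ Z/2,  H_2 = 0.

Order the vertices as P < Q < R < S < T < U < V < W < X. Listing each simplex with vertices in this order, K has dimension 2 with simplices:

  0-simplices (9): P, Q, R, S, T, U, V, W, X
  1-simplices (27): PR, PS, PT, PU, PW, PX, QR, QS, QT, QU, QV, QX, RS, RT, RU, RV, SV, SW, SX, TV, TW, TX, UV, UW, UX, VW, WX
  2-simplices (18): PRT, PRU, PSW, PSX, PTW, PUX, QRS, QRU, QSX, QTV, QTX, QUV, RSV, RTV, SVW, TWX, UVW, UWX

Hence C_0 ≅ Z^9, C_1 ≅ Z^27, C_2 ≅ Z^18.

∂_1: C_1 → C_0 sends each edge [p,q] (with p < q) to q − p. For instance
  ∂QT = T − Q.
This gives a 9×27 integer matrix of rank 8; reducing to Smith normal form yields diagonal entries (1,1,1,1,1,1,1,1).

∂_2: C_2 → C_1 maps a triangle to the signed sum of its edges. For instance
  ∂QSX = SX − QX + QS,
  ∂RTV = TV − RV + RT.
The resulting 27×18 matrix has rank 18, and its Smith normal form has invariant factors (1,1,1,1,1,1,1,1,1,1,1,1,1,1,1,1,1,2).

From H_k ≅ ker(∂_k) / im(∂_{k+1}) we obtain:

  H_0: rank C_0 − rank ∂_1 = 9 − 8 = 1, and the invariant factors of ∂_1 are all 1, so H_0 = Z.
  H_1: rank ker ∂_1 − rank ∂_2 = (27 − 8) − 18 = 1, and ∂_2 has invariant factor 2 > 1, so H_1 = Z ⊕ Z/2.
  H_2: rank ker ∂_2 − rank ∂_3 = (18 − 18) − 0 = 0, and there is no ∂_3, so H_2 = 0.

(K is a triangulation of the Klein bottle.)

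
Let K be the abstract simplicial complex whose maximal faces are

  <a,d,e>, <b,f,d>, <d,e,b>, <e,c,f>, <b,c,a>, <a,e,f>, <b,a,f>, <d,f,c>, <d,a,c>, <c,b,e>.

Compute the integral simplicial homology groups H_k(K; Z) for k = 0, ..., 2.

H_0 ≅ Z,  H_1 ≅ Z_2,  H_2 = 0.

Fix the vertex order a < b < c < d < e < f and write every simplex with vertices in increasing order. Then dim K = 2 and the simplices of K are:

  0-simplices (6): a, b, c, d, e, f
  1-simplices (15): ab, ac, ad, ae, af, bc, bd, be, bf, cd, ce, cf, de, df, ef
  2-simplices (10): abc, abf, acd, ade, aef, bce, bde, bdf, cdf, cef

so the chain groups are C_0 ≅ Z^6, C_1 ≅ Z^15, C_2 ≅ Z^10.

∂_1: C_1 → C_0 is given by ∂[p,q] = [q] − [p]. For instance
  ∂cd = d − c.
The 6×15 boundary matrix has rank 5 and Smith normal form diag(1,1,1,1,1).

Boundary ∂_2: C_2 → C_1 sends each 2-simplex [p,q,r] to [q,r] − [p,r] + [p,q]. For instance
  ∂abf = bf − af + ab,
  ∂aef = ef − af + ae.
The 15×10 boundary matrix has rank 10 and Smith normal form diag(1,1,1,1,1,1,1,1,1,2).

Computing H_k = (kernel of ∂_k) / (image of ∂_{k+1}):

  H_0: rank C_0 − rank ∂_1 = 6 − 5 = 1, and the invariant factors of ∂_1 are all 1, so H_0 ≅ Z.
  H_1: rank ker ∂_1 − rank ∂_2 = (15 − 5) − 10 = 0, and ∂_2 has invariant factor 2 > 1, so H_1 ≅ Z_2.
  H_2: rank ker ∂_2 − rank ∂_3 = (10 − 10) − 0 = 0, and there is no ∂_3, so H_2 ≅ 0.

(K is a triangulation of the real projective plane RP^2.)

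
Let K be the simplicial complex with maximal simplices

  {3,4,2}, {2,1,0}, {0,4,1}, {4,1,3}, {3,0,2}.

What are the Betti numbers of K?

b_0 = 1, b_1 = 1, b_2 = 0.

Order the vertices as 0 < 1 < 2 < 3 < 4. Listing each simplex with vertices in this order, K has dimension 2 with simplices:

  0-simplices (5): [0], [1], [2], [3], [4]
  1-simplices (10): [0,1], [0,2], [0,3], [0,4], [1,2], [1,3], [1,4], [2,3], [2,4], [3,4]
  2-simplices (5): [0,1,2], [0,1,4], [0,2,3], [1,3,4], [2,3,4]

giving chain groups C_0 ≅ Z^5, C_1 ≅ Z^10, C_2 ≅ Z^5.

∂_1: C_1 → C_0 maps an edge to its endpoints' difference, ∂[p,q] = q − p.
As a 5×10 matrix over Z this has rank 4, with invariant factors (1,1,1,1).

Boundary ∂_2: C_2 → C_1 sends each 2-simplex [p,q,r] to [q,r] − [p,r] + [p,q]. For instance
  ∂[0,2,3] = [2,3] − [0,3] + [0,2],
  ∂[2,3,4] = [3,4] − [2,4] + [2,3].
The 10×5 boundary matrix has rank 5 and Smith normal form diag(1,1,1,1,1).

From H_k ≅ ker(∂_k) / im(∂_{k+1}) we obtain:

  H_0: rank C_0 − rank ∂_1 = 5 − 4 = 1, and the invariant factors of ∂_1 are all 1, so H_0 ≅ Z.
  H_1: rank ker ∂_1 − rank ∂_2 = (10 − 4) − 5 = 1, and the invariant factors of ∂_2 are all 1, so H_1 ≅ Z.
  H_2: rank ker ∂_2 − rank ∂_3 = (5 − 5) − 0 = 0, and there is no ∂_3, so H_2 ≅ 0.

As a check, the Euler characteristic is 5 − 10 + 5 = 0, which agrees with 1 − 1 + 0 = 0.
(K is a triangulation of the Möbius band.)

Hence the Betti numbers are b_0 = 1, b_1 = 1, b_2 = 0.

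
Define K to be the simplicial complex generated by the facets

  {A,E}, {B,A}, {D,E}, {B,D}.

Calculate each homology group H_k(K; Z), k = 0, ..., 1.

Fix the vertex order A < B < D < E and write every simplex with vertices in increasing order. Then dim K = 1 and the simplices of K are:

  0-simplices (4): A, B, D, E
  1-simplices (4): AB, AE, BD, DE

Hence C_0 ≅ Z^4, C_1 ≅ Z^4.

∂_1: C_1 → C_0 sends each edge [p,q] (with p < q) to q − p. For instance
  ∂DE = E − D.
The resulting 4×4 matrix has rank 3, and its Smith normal form has invariant factors (1,1,1).

Reading off H_k = ker ∂_k / im ∂_{k+1}:

  H_0: rank C_0 − rank ∂_1 = 4 − 3 = 1, and the invariant factors of ∂_1 are all 1, so H_0 = Z.
  H_1: rank ker ∂_1 − rank ∂_2 = (4 − 3) − 0 = 1, and there is no ∂_2, so H_1 = Z.

H_0 = Z,  H_1 = Z.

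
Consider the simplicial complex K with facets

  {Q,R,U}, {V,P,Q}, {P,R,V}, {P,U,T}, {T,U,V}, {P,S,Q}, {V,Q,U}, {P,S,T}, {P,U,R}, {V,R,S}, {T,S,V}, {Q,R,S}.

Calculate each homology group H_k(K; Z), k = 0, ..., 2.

Take the total order P < Q < R < S < T < U < V on the vertex set. Then K (dimension 2) consists of the simplices:

  0-simplices (7): P, Q, R, S, T, U, V
  1-simplices (18): PQ, PR, PS, PT, PU, PV, QR, QS, QU, QV, RS, RU, RV, ST, SV, TU, TV, UV
  2-simplices (12): PQS, PQV, PRU, PRV, PST, PTU, QRS, QRU, QUV, RSV, STV, TUV

Hence C_0 ≅ Z^7, C_1 ≅ Z^18, C_2 ≅ Z^12.

∂_1: C_1 → C_0 sends each edge [p,q] (with p < q) to q − p. For instance
  ∂PQ = Q − P.
The 7×18 boundary matrix has rank 6 and Smith normal form diag(1,1,1,1,1,1).

The boundary map ∂_2: C_2 → C_1 sends each 2-simplex [p,q,r] to [q,r] − [p,r] + [p,q]. For instance
  ∂QRS = RS − QS + QR,
  ∂RSV = SV − RV + RS.
As a 18×12 matrix over Z this has rank 12, with invariant factors (1,1,1,1,1,1,1,1,1,1,1,2).

Computing H_k = (kernel of ∂_k) / (image of ∂_{k+1}):

  H_0: rank C_0 − rank ∂_1 = 7 − 6 = 1, and the invariant factors of ∂_1 are all 1, so H_0 ≅ Z.
  H_1: rank ker ∂_1 − rank ∂_2 = (18 − 6) − 12 = 0, and ∂_2 has invariant factor 2 > 1, so H_1 ≅ Z/2.
  H_2: rank ker ∂_2 − rank ∂_3 = (12 − 12) − 0 = 0, and there is no ∂_3, so H_2 ≅ 0.

As a check, the Euler characteristic is 7 − 18 + 12 = 1, which agrees with 1 − 0 + 0 = 1.

H_0 ≅ Z,  H_1 ≅ Z/2,  H_2 = 0.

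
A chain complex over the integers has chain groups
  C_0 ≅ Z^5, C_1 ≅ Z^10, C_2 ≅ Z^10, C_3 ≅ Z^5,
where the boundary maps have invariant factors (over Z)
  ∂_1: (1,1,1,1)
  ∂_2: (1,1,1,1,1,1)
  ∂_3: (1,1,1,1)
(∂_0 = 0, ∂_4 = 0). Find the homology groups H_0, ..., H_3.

H_0 ≅ Z,  H_1 = 0,  H_2 = 0,  H_3 ≅ Z.

H_0: b_0 = 5 − 0 − 4 = 1; torsion from ∂_1 factors > 1: none. So H_0 ≅ Z.
H_1: b_1 = 10 − 4 − 6 = 0; torsion from ∂_2 factors > 1: none. So H_1 ≅ 0.
H_2: b_2 = 10 − 6 − 4 = 0; torsion from ∂_3 factors > 1: none. So H_2 ≅ 0.
H_3: b_3 = 5 − 4 − 0 = 1; torsion from ∂_4 factors > 1: none. So H_3 ≅ Z.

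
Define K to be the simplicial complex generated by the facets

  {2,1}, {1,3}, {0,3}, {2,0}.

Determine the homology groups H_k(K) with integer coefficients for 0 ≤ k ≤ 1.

We work with the vertex ordering 0 < 1 < 2 < 3. The simplices of K, each written with vertices in increasing order, are:

  0-simplices (4): [0], [1], [2], [3]
  1-simplices (4): [0,2], [0,3], [1,2], [1,3]

giving chain groups C_0 ≅ Z^4, C_1 ≅ Z^4.

Boundary ∂_1: C_1 → C_0 sends each edge [p,q] (with p < q) to q − p.
The resulting 4×4 matrix has rank 3, and its Smith normal form has invariant factors (1,1,1).

From H_k ≅ ker(∂_k) / im(∂_{k+1}) we obtain:

  H_0: rank C_0 − rank ∂_1 = 4 − 3 = 1, and the invariant factors of ∂_1 are all 1, so H_0 = Z.
  H_1: rank ker ∂_1 − rank ∂_2 = (4 − 3) − 0 = 1, and there is no ∂_2, so H_1 = Z.

(K is a triangulation of the circle S^1.)

H_0 = Z,  H_1 = Z.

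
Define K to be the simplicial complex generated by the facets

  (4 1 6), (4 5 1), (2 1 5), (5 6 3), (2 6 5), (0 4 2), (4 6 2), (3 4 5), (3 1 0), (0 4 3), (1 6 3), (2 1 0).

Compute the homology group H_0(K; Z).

Order the vertices as 0 < 1 < 2 < 3 < 4 < 5 < 6. Listing each simplex with vertices in this order, K has dimension 2 with simplices:

  0-simplices (7): [0], [1], [2], [3], [4], [5], [6]
  1-simplices (18): [0,1], [0,2], [0,3], [0,4], [1,2], [1,3], [1,4], [1,5], [1,6], [2,4], [2,5], [2,6], [3,4], [3,5], [3,6], [4,5], [4,6], [5,6]
  2-simplices (12): [0,1,2], [0,1,3], [0,2,4], [0,3,4], [1,2,5], [1,3,6], [1,4,5], [1,4,6], [2,4,6], [2,5,6], [3,4,5], [3,5,6]

Hence C_0 ≅ Z^7, C_1 ≅ Z^18, C_2 ≅ Z^12.

Boundary ∂_1: C_1 → C_0 is given by ∂[p,q] = [q] − [p].
As a 7×18 matrix over Z this has rank 6, with invariant factors (1,1,1,1,1,1).

Boundary ∂_2: C_2 → C_1 acts by ∂[p,q,r] = [q,r] − [p,r] + [p,q]. For instance
  ∂[2,5,6] = [5,6] − [2,6] + [2,5],
  ∂[1,4,5] = [4,5] − [1,5] + [1,4].
As a 18×12 matrix over Z this has rank 12, with invariant factors (1,1,1,1,1,1,1,1,1,1,1,2).

Reading off H_k = ker ∂_k / im ∂_{k+1}:

  H_0: rank C_0 − rank ∂_1 = 7 − 6 = 1, and the invariant factors of ∂_1 are all 1, so H_0 = Z.

H_0 = Z.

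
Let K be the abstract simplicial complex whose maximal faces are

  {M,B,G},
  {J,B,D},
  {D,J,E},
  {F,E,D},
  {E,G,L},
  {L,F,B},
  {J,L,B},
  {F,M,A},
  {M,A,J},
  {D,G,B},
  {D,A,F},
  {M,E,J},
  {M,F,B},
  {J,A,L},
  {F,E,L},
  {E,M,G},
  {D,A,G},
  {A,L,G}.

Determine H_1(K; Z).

H_1 = Z^2.

Take the total order A < B < D < E < F < G < J < L < M on the vertex set. Then K (dimension 2) consists of the simplices:

  0-simplices (9): A, B, D, E, F, G, J, L, M
  1-simplices (27): AD, AF, AG, AJ, AL, AM, BD, BF, BG, BJ, BL, BM, DE, DF, DG, DJ, EF, EG, EJ, EL, EM, FL, FM, GL, GM, JL, JM
  2-simplices (18): ADF, ADG, AFM, AGL, AJL, AJM, BDG, BDJ, BFL, BFM, BGM, BJL, DEF, DEJ, EFL, EGL, EGM, EJM

so the chain groups are C_0 ≅ Z^9, C_1 ≅ Z^27, C_2 ≅ Z^18.

The boundary map ∂_1: C_1 → C_0 maps an edge to its endpoints' difference, ∂[p,q] = q − p.
As a 9×27 matrix over Z this has rank 8, with invariant factors (1,1,1,1,1,1,1,1).

∂_2: C_2 → C_1 acts by ∂[p,q,r] = [q,r] − [p,r] + [p,q]. For instance
  ∂BDJ = DJ − BJ + BD,
  ∂EGM = GM − EM + EG.
As a 27×18 matrix over Z this has rank 17, with invariant factors (1,1,1,1,1,1,1,1,1,1,1,1,1,1,1,1,1).

Now H_k = ker ∂_k / im ∂_{k+1}, so:

  H_1: rank ker ∂_1 − rank ∂_2 = (27 − 8) − 17 = 2, and the invariant factors of ∂_2 are all 1, so H_1 ≅ Z^2.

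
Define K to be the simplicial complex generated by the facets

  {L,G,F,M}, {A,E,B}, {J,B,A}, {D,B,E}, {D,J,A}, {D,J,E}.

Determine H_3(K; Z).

H_3 = 0.

We work with the vertex ordering A < B < D < E < F < G < J < L < M. The simplices of K, each written with vertices in increasing order, are:

  0-simplices (9): A, B, D, E, F, G, J, L, M
  1-simplices (16): AB, AD, AE, AJ, BD, BE, BJ, DE, DJ, EJ, FG, FL, FM, GL, GM, LM
  2-simplices (9): ABE, ABJ, ADJ, BDE, DEJ, FGL, FGM, FLM, GLM
  3-simplices (1): FGLM

Hence C_0 ≅ Z^9, C_1 ≅ Z^16, C_2 ≅ Z^9, C_3 ≅ Z^1.

∂_1: C_1 → C_0 sends each edge [p,q] (with p < q) to q − p. For instance
  ∂AB = B − A.
The resulting 9×16 matrix has rank 7, and its Smith normal form has invariant factors (1,1,1,1,1,1,1).

The boundary map ∂_2: C_2 → C_1 sends each 2-simplex [p,q,r] to [q,r] − [p,r] + [p,q]. For instance
  ∂FLM = LM − FM + FL,
  ∂ADJ = DJ − AJ + AD.
As a 16×9 matrix over Z this has rank 8, with invariant factors (1,1,1,1,1,1,1,1).

∂_3: C_3 → C_2 sends each 3-simplex σ to the alternating sum Σ_i (−1)^i (σ with its i-th vertex removed). For instance
  ∂FGLM = GLM − FLM + FGM − FGL.
As a 9×1 matrix over Z this has rank 1, with invariant factors (1).

Computing H_k = (kernel of ∂_k) / (image of ∂_{k+1}):

  H_3: rank ker ∂_3 − rank ∂_4 = (1 − 1) − 0 = 0, and there is no ∂_4, so H_3 ≅ 0.

(K is a triangulation of the disjoint union of the 3-simplex and the Möbius band.)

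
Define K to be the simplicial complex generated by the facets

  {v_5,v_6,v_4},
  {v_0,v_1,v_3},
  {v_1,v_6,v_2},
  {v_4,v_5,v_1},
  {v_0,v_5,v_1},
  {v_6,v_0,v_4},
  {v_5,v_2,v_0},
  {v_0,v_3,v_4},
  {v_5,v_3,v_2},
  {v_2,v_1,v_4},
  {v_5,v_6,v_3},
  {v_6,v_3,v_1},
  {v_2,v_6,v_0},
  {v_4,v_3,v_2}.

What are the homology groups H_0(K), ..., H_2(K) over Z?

H_0 ≅ Z,  H_1 ≅ Z^2,  H_2 ≅ Z.

Take the total order v_0 < v_1 < v_2 < v_3 < v_4 < v_5 < v_6 on the vertex set. Then K (dimension 2) consists of the simplices:

  0-simplices (7): [v_0], [v_1], [v_2], [v_3], [v_4], [v_5], [v_6]
  1-simplices (21): (21 of them)
  2-simplices (14): (14 of them)

so the chain groups are C_0 ≅ Z^7, C_1 ≅ Z^21, C_2 ≅ Z^14.

The boundary map ∂_1: C_1 → C_0 maps an edge to its endpoints' difference, ∂[p,q] = q − p. For instance
  ∂[v_0,v_3] = [v_3] − [v_0].
The 7×21 boundary matrix has rank 6 and Smith normal form diag(1,1,1,1,1,1).

The boundary map ∂_2: C_2 → C_1 maps a triangle to the signed sum of its edges. For instance
  ∂[v_1,v_2,v_6] = [v_2,v_6] − [v_1,v_6] + [v_1,v_2],
  ∂[v_0,v_2,v_5] = [v_2,v_5] − [v_0,v_5] + [v_0,v_2].
This gives a 21×14 integer matrix of rank 13; reducing to Smith normal form yields diagonal entries (1,1,1,1,1,1,1,1,1,1,1,1,1).

From H_k ≅ ker(∂_k) / im(∂_{k+1}) we obtain:

  H_0: rank C_0 − rank ∂_1 = 7 − 6 = 1, and the invariant factors of ∂_1 are all 1, so H_0 ≅ Z.
  H_1: rank ker ∂_1 − rank ∂_2 = (21 − 6) − 13 = 2, and the invariant factors of ∂_2 are all 1, so H_1 ≅ Z^2.
  H_2: rank ker ∂_2 − rank ∂_3 = (14 − 13) − 0 = 1, and there is no ∂_3, so H_2 ≅ Z.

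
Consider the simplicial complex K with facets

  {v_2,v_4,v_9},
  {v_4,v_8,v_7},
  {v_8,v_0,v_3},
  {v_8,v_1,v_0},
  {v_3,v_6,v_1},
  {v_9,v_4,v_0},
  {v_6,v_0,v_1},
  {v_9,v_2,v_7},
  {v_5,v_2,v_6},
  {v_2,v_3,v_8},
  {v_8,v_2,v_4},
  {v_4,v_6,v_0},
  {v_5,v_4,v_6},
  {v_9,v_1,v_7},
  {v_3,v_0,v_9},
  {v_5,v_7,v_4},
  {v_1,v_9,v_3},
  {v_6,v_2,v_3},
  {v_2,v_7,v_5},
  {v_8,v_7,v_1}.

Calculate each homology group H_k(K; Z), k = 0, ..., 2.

We work with the vertex ordering v_0 < v_1 < v_2 < v_3 < v_4 < v_5 < v_6 < v_7 < v_8 < v_9. The simplices of K, each written with vertices in increasing order, are:

  0-simplices (10): [v_0], [v_1], [v_2], [v_3], [v_4], [v_5], [v_6], [v_7], [v_8], [v_9]
  1-simplices (30): (30 of them)
  2-simplices (20): (20 of them)

giving chain groups C_0 ≅ Z^10, C_1 ≅ Z^30, C_2 ≅ Z^20.

Boundary ∂_1: C_1 → C_0 maps an edge to its endpoints' difference, ∂[p,q] = q − p. For instance
  ∂[v_3,v_8] = [v_8] − [v_3].
This gives a 10×30 integer matrix of rank 9; reducing to Smith normal form yields diagonal entries (1,1,1,1,1,1,1,1,1).

Boundary ∂_2: C_2 → C_1 acts by ∂[p,q,r] = [q,r] − [p,r] + [p,q]. For instance
  ∂[v_1,v_7,v_9] = [v_7,v_9] − [v_1,v_9] + [v_1,v_7],
  ∂[v_4,v_7,v_8] = [v_7,v_8] − [v_4,v_8] + [v_4,v_7].
The resulting 30×20 matrix has rank 20, and its Smith normal form has invariant factors (1,1,1,1,1,1,1,1,1,1,1,1,1,1,1,1,1,1,1,2).

Computing H_k = (kernel of ∂_k) / (image of ∂_{k+1}):

  H_0: rank C_0 − rank ∂_1 = 10 − 9 = 1, and the invariant factors of ∂_1 are all 1, so H_0 = Z.
  H_1: rank ker ∂_1 − rank ∂_2 = (30 − 9) − 20 = 1, and ∂_2 has invariant factor 2 > 1, so H_1 = Z ⊕ Z/2.
  H_2: rank ker ∂_2 − rank ∂_3 = (20 − 20) − 0 = 0, and there is no ∂_3, so H_2 = 0.

(K is a triangulation of the Klein bottle.)

H_0 = Z,  H_1 = Z ⊕ Z/2,  H_2 = 0.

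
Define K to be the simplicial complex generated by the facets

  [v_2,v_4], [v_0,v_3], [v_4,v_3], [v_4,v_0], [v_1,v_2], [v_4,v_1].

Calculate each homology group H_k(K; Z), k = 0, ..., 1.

H_0 ≅ Z,  H_1 ≅ Z^2.

We work with the vertex ordering v_0 < v_1 < v_2 < v_3 < v_4. The simplices of K, each written with vertices in increasing order, are:

  0-simplices (5): [v_0], [v_1], [v_2], [v_3], [v_4]
  1-simplices (6): [v_0,v_3], [v_0,v_4], [v_1,v_2], [v_1,v_4], [v_2,v_4], [v_3,v_4]

so the chain groups are C_0 ≅ Z^5, C_1 ≅ Z^6.

∂_1: C_1 → C_0 sends each edge [p,q] (with p < q) to q − p. For instance
  ∂[v_3,v_4] = [v_4] − [v_3].
As a 5×6 matrix over Z this has rank 4, with invariant factors (1,1,1,1).

Computing H_k = (kernel of ∂_k) / (image of ∂_{k+1}):

  H_0: rank C_0 − rank ∂_1 = 5 − 4 = 1, and the invariant factors of ∂_1 are all 1, so H_0 ≅ Z.
  H_1: rank ker ∂_1 − rank ∂_2 = (6 − 4) − 0 = 2, and there is no ∂_2, so H_1 ≅ Z^2.

(K is a triangulation of a wedge of 2 circles.)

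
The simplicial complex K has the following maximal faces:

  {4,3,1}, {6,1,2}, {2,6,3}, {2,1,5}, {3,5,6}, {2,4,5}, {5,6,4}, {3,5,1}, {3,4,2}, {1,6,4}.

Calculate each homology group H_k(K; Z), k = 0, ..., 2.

H_0 ≅ Z,  H_1 ≅ Z/2,  H_2 = 0.

Take the total order 1 < 2 < 3 < 4 < 5 < 6 on the vertex set. Then K (dimension 2) consists of the simplices:

  0-simplices (6): [1], [2], [3], [4], [5], [6]
  1-simplices (15): [1,2], [1,3], [1,4], [1,5], [1,6], [2,3], [2,4], [2,5], [2,6], [3,4], [3,5], [3,6], [4,5], [4,6], [5,6]
  2-simplices (10): [1,2,5], [1,2,6], [1,3,4], [1,3,5], [1,4,6], [2,3,4], [2,3,6], [2,4,5], [3,5,6], [4,5,6]

Hence C_0 ≅ Z^6, C_1 ≅ Z^15, C_2 ≅ Z^10.

Boundary ∂_1: C_1 → C_0 is given by ∂[p,q] = [q] − [p].
As a 6×15 matrix over Z this has rank 5, with invariant factors (1,1,1,1,1).

Boundary ∂_2: C_2 → C_1 sends each 2-simplex [p,q,r] to [q,r] − [p,r] + [p,q]. For instance
  ∂[1,4,6] = [4,6] − [1,6] + [1,4],
  ∂[2,3,6] = [3,6] − [2,6] + [2,3].
The 15×10 boundary matrix has rank 10 and Smith normal form diag(1,1,1,1,1,1,1,1,1,2).

Computing H_k = (kernel of ∂_k) / (image of ∂_{k+1}):

  H_0: rank C_0 − rank ∂_1 = 6 − 5 = 1, and the invariant factors of ∂_1 are all 1, so H_0 = Z.
  H_1: rank ker ∂_1 − rank ∂_2 = (15 − 5) − 10 = 0, and ∂_2 has invariant factor 2 > 1, so H_1 = Z/2.
  H_2: rank ker ∂_2 − rank ∂_3 = (10 − 10) − 0 = 0, and there is no ∂_3, so H_2 = 0.

(K is a triangulation of the real projective plane RP^2.)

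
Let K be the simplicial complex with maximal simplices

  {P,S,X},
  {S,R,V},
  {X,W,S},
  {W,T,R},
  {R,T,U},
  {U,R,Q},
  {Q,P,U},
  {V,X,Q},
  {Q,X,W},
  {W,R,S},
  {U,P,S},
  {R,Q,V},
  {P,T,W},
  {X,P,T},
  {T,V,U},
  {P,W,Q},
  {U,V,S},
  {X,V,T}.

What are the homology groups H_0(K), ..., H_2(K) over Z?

H_0 = Z,  H_1 = Z × Z/2,  H_2 = 0.

K has 9 vertices, 27 edges, 18 triangles.
rank ∂_0 = 0, rank ∂_1 = 8 ⇒ b_0 = 9 − 0 − 8 = 1; all invariant factors of ∂_1 are 1 so no torsion. So H_0 ≅ Z.
rank ∂_1 = 8, rank ∂_2 = 18 ⇒ b_1 = 27 − 8 − 18 = 1; ∂_2 has invariant factor(s) [2] giving torsion. So H_1 ≅ Z × Z/2.
rank ∂_2 = 18, rank ∂_3 = 0 ⇒ b_2 = 18 − 18 − 0 = 0. So H_2 ≅ 0.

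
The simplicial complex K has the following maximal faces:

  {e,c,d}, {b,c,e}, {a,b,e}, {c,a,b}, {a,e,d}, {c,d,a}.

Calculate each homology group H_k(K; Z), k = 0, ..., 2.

Order the vertices as a < b < c < d < e. Listing each simplex with vertices in this order, K has dimension 2 with simplices:

  0-simplices (5): a, b, c, d, e
  1-simplices (9): ab, ac, ad, ae, bc, be, cd, ce, de
  2-simplices (6): abc, abe, acd, ade, bce, cde

Hence C_0 ≅ Z^5, C_1 ≅ Z^9, C_2 ≅ Z^6.

The boundary map ∂_1: C_1 → C_0 maps an edge to its endpoints' difference, ∂[p,q] = q − p.
The resulting 5×9 matrix has rank 4, and its Smith normal form has invariant factors (1,1,1,1).

∂_2: C_2 → C_1 maps a triangle to the signed sum of its edges. For instance
  ∂cde = de − ce + cd,
  ∂acd = cd − ad + ac.
This gives a 9×6 integer matrix of rank 5; reducing to Smith normal form yields diagonal entries (1,1,1,1,1).

From H_k ≅ ker(∂_k) / im(∂_{k+1}) we obtain:

  H_0: rank C_0 − rank ∂_1 = 5 − 4 = 1, and the invariant factors of ∂_1 are all 1, so H_0 = Z.
  H_1: rank ker ∂_1 − rank ∂_2 = (9 − 4) − 5 = 0, and the invariant factors of ∂_2 are all 1, so H_1 = 0.
  H_2: rank ker ∂_2 − rank ∂_3 = (6 − 5) − 0 = 1, and there is no ∂_3, so H_2 = Z.

As a check, the Euler characteristic is 5 − 9 + 6 = 2, which agrees with 1 − 0 + 1 = 2.

H_0 ≅ Z,  H_1 = 0,  H_2 ≅ Z.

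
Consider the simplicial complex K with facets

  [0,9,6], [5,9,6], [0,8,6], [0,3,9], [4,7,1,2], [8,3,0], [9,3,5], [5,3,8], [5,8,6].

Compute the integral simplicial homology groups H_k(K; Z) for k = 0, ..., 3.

Fix the vertex order 0 < 1 < 2 < 3 < 4 < 5 < 6 < 7 < 8 < 9 and write every simplex with vertices in increasing order. Then dim K = 3 and the simplices of K are:

  0-simplices (10): [0], [1], [2], [3], [4], [5], [6], [7], [8], [9]
  1-simplices (18): [0,3], [0,6], [0,8], [0,9], [1,2], [1,4], [1,7], [2,4], [2,7], [3,5], [3,8], [3,9], [4,7], [5,6], [5,8], [5,9], [6,8], [6,9]
  2-simplices (12): [0,3,8], [0,3,9], [0,6,8], [0,6,9], [1,2,4], [1,2,7], [1,4,7], [2,4,7], [3,5,8], [3,5,9], [5,6,8], [5,6,9]
  3-simplices (1): [1,2,4,7]

so the chain groups are C_0 ≅ Z^10, C_1 ≅ Z^18, C_2 ≅ Z^12, C_3 ≅ Z^1.

Boundary ∂_1: C_1 → C_0 sends each edge [p,q] (with p < q) to q − p. For instance
  ∂[1,7] = [7] − [1].
This gives a 10×18 integer matrix of rank 8; reducing to Smith normal form yields diagonal entries (1,1,1,1,1,1,1,1).

The boundary map ∂_2: C_2 → C_1 maps a triangle to the signed sum of its edges. For instance
  ∂[0,6,9] = [6,9] − [0,9] + [0,6],
  ∂[1,4,7] = [4,7] − [1,7] + [1,4].
The 18×12 boundary matrix has rank 10 and Smith normal form diag(1,1,1,1,1,1,1,1,1,1).

The boundary map ∂_3: C_3 → C_2 sends each 3-simplex σ to the alternating sum Σ_i (−1)^i (σ with its i-th vertex removed). For instance
  ∂[1,2,4,7] = [2,4,7] − [1,4,7] + [1,2,7] − [1,2,4].
The 12×1 boundary matrix has rank 1 and Smith normal form diag(1).

Now H_k = ker ∂_k / im ∂_{k+1}, so:

  H_0: rank C_0 − rank ∂_1 = 10 − 8 = 2, and the invariant factors of ∂_1 are all 1, so H_0 = Z^2.
  H_1: rank ker ∂_1 − rank ∂_2 = (18 − 8) − 10 = 0, and the invariant factors of ∂_2 are all 1, so H_1 = 0.
  H_2: rank ker ∂_2 − rank ∂_3 = (12 − 10) − 1 = 1, and the invariant factors of ∂_3 are all 1, so H_2 = Z.
  H_3: rank ker ∂_3 − rank ∂_4 = (1 − 1) − 0 = 0, and there is no ∂_4, so H_3 = 0.

H_0 = Z^2,  H_1 = 0,  H_2 = Z,  H_3 = 0.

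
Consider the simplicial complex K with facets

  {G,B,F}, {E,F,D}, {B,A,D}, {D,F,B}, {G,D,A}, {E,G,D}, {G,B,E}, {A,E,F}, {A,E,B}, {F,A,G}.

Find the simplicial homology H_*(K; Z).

K has 6 vertices, 15 edges, 10 triangles.
rank ∂_0 = 0, rank ∂_1 = 5 ⇒ b_0 = 6 − 0 − 5 = 1; all invariant factors of ∂_1 are 1 so no torsion. So H_0 = Z.
rank ∂_1 = 5, rank ∂_2 = 10 ⇒ b_1 = 15 − 5 − 10 = 0; ∂_2 has invariant factor(s) [2] giving torsion. So H_1 = Z_2.
rank ∂_2 = 10, rank ∂_3 = 0 ⇒ b_2 = 10 − 10 − 0 = 0. So H_2 = 0.

H_0 ≅ Z,  H_1 ≅ Z_2,  H_2 = 0.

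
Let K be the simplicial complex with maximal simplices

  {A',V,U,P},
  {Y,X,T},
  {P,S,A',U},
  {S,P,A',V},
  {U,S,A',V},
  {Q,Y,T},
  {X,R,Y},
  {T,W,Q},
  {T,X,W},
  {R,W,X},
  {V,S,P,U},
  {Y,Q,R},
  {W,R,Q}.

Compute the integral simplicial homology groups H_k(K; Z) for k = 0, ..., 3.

H_0 = Z^2,  H_1 = 0,  H_2 = Z,  H_3 = Z.

We work with the vertex ordering P < Q < R < S < T < U < V < W < X < Y < A'. The simplices of K, each written with vertices in increasing order, are:

  0-simplices (11): [P], [Q], [R], [S], [T], [U], [V], [W], [X], [Y], [A']
  1-simplices (22): [P,S], [P,U], [P,V], [P,A'], [Q,R], [Q,T], [Q,W], [Q,Y], [R,W], [R,X], [R,Y], [S,U], [S,V], [S,A'], [T,W], [T,X], [T,Y], [U,V], [U,A'], [V,A'], [W,X], [X,Y]
  2-simplices (18): (18 of them)
  3-simplices (5): [P,S,U,V], [P,S,U,A'], [P,S,V,A'], [P,U,V,A'], [S,U,V,A']

Hence C_0 ≅ Z^11, C_1 ≅ Z^22, C_2 ≅ Z^18, C_3 ≅ Z^5.

∂_1: C_1 → C_0 is given by ∂[p,q] = [q] − [p].
As a 11×22 matrix over Z this has rank 9, with invariant factors (1,1,1,1,1,1,1,1,1).

∂_2: C_2 → C_1 sends each 2-simplex [p,q,r] to [q,r] − [p,r] + [p,q]. For instance
  ∂[Q,R,Y] = [R,Y] − [Q,Y] + [Q,R],
  ∂[P,U,A'] = [U,A'] − [P,A'] + [P,U].
The resulting 22×18 matrix has rank 13, and its Smith normal form has invariant factors (1,1,1,1,1,1,1,1,1,1,1,1,1).

∂_3: C_3 → C_2 sends each 3-simplex σ to the alternating sum Σ_i (−1)^i (σ with its i-th vertex removed). For instance
  ∂[S,U,V,A'] = [U,V,A'] − [S,V,A'] + [S,U,A'] − [S,U,V],
  ∂[P,S,U,A'] = [S,U,A'] − [P,U,A'] + [P,S,A'] − [P,S,U].
The 18×5 boundary matrix has rank 4 and Smith normal form diag(1,1,1,1).

Reading off H_k = ker ∂_k / im ∂_{k+1}:

  H_0: rank C_0 − rank ∂_1 = 11 − 9 = 2, and the invariant factors of ∂_1 are all 1, so H_0 ≅ Z^2.
  H_1: rank ker ∂_1 − rank ∂_2 = (22 − 9) − 13 = 0, and the invariant factors of ∂_2 are all 1, so H_1 ≅ 0.
  H_2: rank ker ∂_2 − rank ∂_3 = (18 − 13) − 4 = 1, and the invariant factors of ∂_3 are all 1, so H_2 ≅ Z.
  H_3: rank ker ∂_3 − rank ∂_4 = (5 − 4) − 0 = 1, and there is no ∂_4, so H_3 ≅ Z.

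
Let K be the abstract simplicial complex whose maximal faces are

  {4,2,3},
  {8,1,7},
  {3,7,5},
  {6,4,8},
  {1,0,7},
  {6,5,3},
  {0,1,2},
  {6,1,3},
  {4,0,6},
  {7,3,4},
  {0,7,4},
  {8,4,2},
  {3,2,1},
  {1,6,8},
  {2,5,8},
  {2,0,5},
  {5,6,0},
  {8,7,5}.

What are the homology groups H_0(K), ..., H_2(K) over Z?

H_0 = Z,  H_1 = Z^2,  H_2 = Z.

We work with the vertex ordering 0 < 1 < 2 < 3 < 4 < 5 < 6 < 7 < 8. The simplices of K, each written with vertices in increasing order, are:

  0-simplices (9): [0], [1], [2], [3], [4], [5], [6], [7], [8]
  1-simplices (27): (27 of them)
  2-simplices (18): [0,1,2], [0,1,7], [0,2,5], [0,4,6], [0,4,7], [0,5,6], [1,2,3], [1,3,6], [1,6,8], [1,7,8], [2,3,4], [2,4,8], [2,5,8], [3,4,7], [3,5,6], [3,5,7], [4,6,8], [5,7,8]

Hence C_0 ≅ Z^9, C_1 ≅ Z^27, C_2 ≅ Z^18.

Boundary ∂_1: C_1 → C_0 sends each edge [p,q] (with p < q) to q − p. For instance
  ∂[5,7] = [7] − [5].
As a 9×27 matrix over Z this has rank 8, with invariant factors (1,1,1,1,1,1,1,1).

The boundary map ∂_2: C_2 → C_1 maps a triangle to the signed sum of its edges. For instance
  ∂[0,5,6] = [5,6] − [0,6] + [0,5],
  ∂[1,7,8] = [7,8] − [1,8] + [1,7].
The 27×18 boundary matrix has rank 17 and Smith normal form diag(1,1,1,1,1,1,1,1,1,1,1,1,1,1,1,1,1).

Computing H_k = (kernel of ∂_k) / (image of ∂_{k+1}):

  H_0: rank C_0 − rank ∂_1 = 9 − 8 = 1, and the invariant factors of ∂_1 are all 1, so H_0 = Z.
  H_1: rank ker ∂_1 − rank ∂_2 = (27 − 8) − 17 = 2, and the invariant factors of ∂_2 are all 1, so H_1 = Z^2.
  H_2: rank ker ∂_2 − rank ∂_3 = (18 − 17) − 0 = 1, and there is no ∂_3, so H_2 = Z.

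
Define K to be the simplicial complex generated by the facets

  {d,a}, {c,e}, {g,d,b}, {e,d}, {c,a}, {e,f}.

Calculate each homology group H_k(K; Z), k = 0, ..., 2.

H_0 ≅ Z,  H_1 ≅ Z,  H_2 = 0.

Take the total order a < b < c < d < e < f < g on the vertex set. Then K (dimension 2) consists of the simplices:

  0-simplices (7): a, b, c, d, e, f, g
  1-simplices (8): ac, ad, bd, bg, ce, de, dg, ef
  2-simplices (1): bdg

Hence C_0 ≅ Z^7, C_1 ≅ Z^8, C_2 ≅ Z^1.

The boundary map ∂_1: C_1 → C_0 maps an edge to its endpoints' difference, ∂[p,q] = q − p. For instance
  ∂ad = d − a.
As a 7×8 matrix over Z this has rank 6, with invariant factors (1,1,1,1,1,1).

Boundary ∂_2: C_2 → C_1 maps a triangle to the signed sum of its edges. For instance
  ∂bdg = dg − bg + bd.
The 8×1 boundary matrix has rank 1 and Smith normal form diag(1).

Now H_k = ker ∂_k / im ∂_{k+1}, so:

  H_0: rank C_0 − rank ∂_1 = 7 − 6 = 1, and the invariant factors of ∂_1 are all 1, so H_0 ≅ Z.
  H_1: rank ker ∂_1 − rank ∂_2 = (8 − 6) − 1 = 1, and the invariant factors of ∂_2 are all 1, so H_1 ≅ Z.
  H_2: rank ker ∂_2 − rank ∂_3 = (1 − 1) − 0 = 0, and there is no ∂_3, so H_2 ≅ 0.

As a check, the Euler characteristic is 7 − 8 + 1 = 0, which agrees with 1 − 1 + 0 = 0.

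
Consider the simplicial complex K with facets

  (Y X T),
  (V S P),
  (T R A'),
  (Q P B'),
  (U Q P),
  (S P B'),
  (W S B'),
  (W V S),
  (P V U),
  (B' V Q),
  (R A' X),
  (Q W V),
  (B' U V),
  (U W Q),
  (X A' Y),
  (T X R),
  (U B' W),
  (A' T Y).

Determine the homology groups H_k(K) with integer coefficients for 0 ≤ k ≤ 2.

Take the total order P < Q < R < S < T < U < V < W < X < Y < A' < B' on the vertex set. Then K (dimension 2) consists of the simplices:

  0-simplices (12): [P], [Q], [R], [S], [T], [U], [V], [W], [X], [Y], [A'], [B']
  1-simplices (27): (27 of them)
  2-simplices (18): (18 of them)

Hence C_0 ≅ Z^12, C_1 ≅ Z^27, C_2 ≅ Z^18.

Boundary ∂_1: C_1 → C_0 sends each edge [p,q] (with p < q) to q − p. For instance
  ∂[Q,V] = [V] − [Q].
This gives a 12×27 integer matrix of rank 10; reducing to Smith normal form yields diagonal entries (1,1,1,1,1,1,1,1,1,1).

Boundary ∂_2: C_2 → C_1 maps a triangle to the signed sum of its edges. For instance
  ∂[P,Q,U] = [Q,U] − [P,U] + [P,Q],
  ∂[P,S,B'] = [S,B'] − [P,B'] + [P,S].
The 27×18 boundary matrix has rank 17 and Smith normal form diag(1,1,1,1,1,1,1,1,1,1,1,1,1,1,1,1,2).

Now H_k = ker ∂_k / im ∂_{k+1}, so:

  H_0: rank C_0 − rank ∂_1 = 12 − 10 = 2, and the invariant factors of ∂_1 are all 1, so H_0 ≅ Z^2.
  H_1: rank ker ∂_1 − rank ∂_2 = (27 − 10) − 17 = 0, and ∂_2 has invariant factor 2 > 1, so H_1 ≅ Z/2.
  H_2: rank ker ∂_2 − rank ∂_3 = (18 − 17) − 0 = 1, and there is no ∂_3, so H_2 ≅ Z.

As a check, the Euler characteristic is 12 − 27 + 18 = 3, which agrees with 2 − 0 + 1 = 3.
(K is a triangulation of the disjoint union of the 2-sphere S^2 and the real projective plane RP^2.)

H_0 = Z^2,  H_1 = Z/2,  H_2 = Z.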